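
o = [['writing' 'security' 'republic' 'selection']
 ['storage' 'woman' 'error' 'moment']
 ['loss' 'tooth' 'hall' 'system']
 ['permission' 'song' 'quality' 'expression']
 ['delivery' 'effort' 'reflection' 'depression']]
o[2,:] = ['loss', 'tooth', 'hall', 'system']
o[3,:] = ['permission', 'song', 'quality', 'expression']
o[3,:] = ['permission', 'song', 'quality', 'expression']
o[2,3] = 'system'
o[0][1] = 'security'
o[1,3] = 'moment'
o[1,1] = 'woman'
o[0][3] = 'selection'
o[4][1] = 'effort'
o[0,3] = 'selection'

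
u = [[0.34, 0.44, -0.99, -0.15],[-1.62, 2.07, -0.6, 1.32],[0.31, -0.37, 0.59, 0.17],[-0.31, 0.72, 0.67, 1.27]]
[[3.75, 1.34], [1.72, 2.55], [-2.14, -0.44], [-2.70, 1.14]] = u@[[0.15,  0.60], [-0.16,  0.52], [-3.81,  -1.12], [0.01,  1.34]]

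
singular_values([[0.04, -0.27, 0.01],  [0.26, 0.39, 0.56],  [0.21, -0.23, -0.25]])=[0.79, 0.33, 0.19]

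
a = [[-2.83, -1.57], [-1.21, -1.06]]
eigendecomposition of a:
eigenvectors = [[-0.9, 0.53],[-0.43, -0.85]]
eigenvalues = [-3.58, -0.31]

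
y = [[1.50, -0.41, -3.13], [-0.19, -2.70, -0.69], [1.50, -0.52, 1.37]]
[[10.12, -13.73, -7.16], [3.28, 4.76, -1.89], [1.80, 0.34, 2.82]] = y @ [[2.59,-3.38,-0.10],[-0.92,-2.31,0.14],[-1.87,3.07,2.22]]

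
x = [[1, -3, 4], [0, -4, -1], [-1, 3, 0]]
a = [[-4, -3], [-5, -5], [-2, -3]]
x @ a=[[3, 0], [22, 23], [-11, -12]]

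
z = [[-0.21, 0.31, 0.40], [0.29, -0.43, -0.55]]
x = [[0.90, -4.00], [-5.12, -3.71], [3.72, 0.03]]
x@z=[[-1.35, 2.0, 2.56], [-0.0, 0.01, -0.01], [-0.77, 1.14, 1.47]]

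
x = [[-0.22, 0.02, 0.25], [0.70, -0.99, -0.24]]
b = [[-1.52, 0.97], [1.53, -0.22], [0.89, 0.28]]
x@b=[[0.59, -0.15], [-2.79, 0.83]]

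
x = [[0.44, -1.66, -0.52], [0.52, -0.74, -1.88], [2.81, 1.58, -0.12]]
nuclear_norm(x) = 6.80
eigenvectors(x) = [[-0.58+0.00j, 0.22-0.31j, (0.22+0.31j)], [0.48+0.00j, (-0.08-0.58j), -0.08+0.58j], [-0.66+0.00j, -0.71+0.00j, -0.71-0.00j]]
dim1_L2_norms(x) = [1.79, 2.09, 3.23]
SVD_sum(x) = [[-0.46, -0.31, 0.01], [0.04, 0.03, -0.00], [2.66, 1.8, -0.06]] + [[0.56, -0.86, -1.09], [0.74, -1.14, -1.45], [0.09, -0.13, -0.17]] + [[0.34, -0.49, 0.56], [-0.26, 0.38, -0.43], [0.06, -0.09, 0.10]]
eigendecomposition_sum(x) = [[(0.65+0j), -0.35-0.00j, (0.24-0j)],[-0.53+0.00j, (0.29+0j), (-0.2+0j)],[0.73+0.00j, (-0.4-0j), 0.28-0.00j]] + [[(-0.1+0.61j),  (-0.65+0.19j),  (-0.38-0.4j)], [(0.53+0.78j),  -0.52+0.89j,  (-0.84-0.04j)], [(1.04-0.5j),  (0.99+0.78j),  -0.20+1.01j]] + [[-0.10-0.61j, (-0.65-0.19j), -0.38+0.40j], [(0.53-0.78j), -0.52-0.89j, -0.84+0.04j], [(1.04+0.5j), 0.99-0.78j, (-0.2-1.01j)]]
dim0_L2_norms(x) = [2.89, 2.41, 1.95]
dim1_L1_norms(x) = [2.62, 3.14, 4.51]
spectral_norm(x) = 3.26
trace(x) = -0.42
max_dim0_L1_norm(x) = 3.98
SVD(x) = [[0.17, 0.6, 0.78], [-0.01, 0.80, -0.61], [-0.99, 0.09, 0.14]] @ diag([3.2625554754034694, 2.4994513603750295, 1.0427725864416728]) @ [[-0.83, -0.56, 0.02],[0.37, -0.58, -0.73],[0.42, -0.60, 0.69]]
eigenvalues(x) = [(1.22+0j), (-0.82+2.51j), (-0.82-2.51j)]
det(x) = 8.50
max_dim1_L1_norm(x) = 4.51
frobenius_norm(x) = 4.24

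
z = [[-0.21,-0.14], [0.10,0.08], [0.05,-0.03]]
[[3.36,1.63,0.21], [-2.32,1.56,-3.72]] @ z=[[-0.53, -0.35], [0.46, 0.56]]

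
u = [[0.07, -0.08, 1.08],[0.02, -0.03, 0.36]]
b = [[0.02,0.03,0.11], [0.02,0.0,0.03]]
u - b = [[0.05, -0.11, 0.97],  [0.0, -0.03, 0.33]]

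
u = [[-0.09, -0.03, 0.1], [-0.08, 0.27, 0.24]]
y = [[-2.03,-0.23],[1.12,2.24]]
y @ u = [[0.2, -0.0, -0.26], [-0.28, 0.57, 0.65]]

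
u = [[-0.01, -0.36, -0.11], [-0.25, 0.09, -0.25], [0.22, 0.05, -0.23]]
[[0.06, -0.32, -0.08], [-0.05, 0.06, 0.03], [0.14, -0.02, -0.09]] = u @ [[0.41,  -0.10,  -0.25],[-0.1,  0.83,  0.16],[-0.25,  0.16,  0.19]]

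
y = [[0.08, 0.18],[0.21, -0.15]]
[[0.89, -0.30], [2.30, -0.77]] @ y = [[0.01, 0.21], [0.02, 0.53]]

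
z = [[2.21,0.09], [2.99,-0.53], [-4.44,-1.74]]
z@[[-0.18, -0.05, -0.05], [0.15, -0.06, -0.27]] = [[-0.38, -0.12, -0.13], [-0.62, -0.12, -0.01], [0.54, 0.33, 0.69]]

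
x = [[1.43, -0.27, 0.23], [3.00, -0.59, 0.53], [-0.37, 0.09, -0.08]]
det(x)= -0.001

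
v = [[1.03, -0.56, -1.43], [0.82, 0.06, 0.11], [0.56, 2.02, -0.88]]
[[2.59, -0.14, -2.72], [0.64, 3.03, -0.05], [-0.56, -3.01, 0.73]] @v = [[1.03, -6.95, -1.33], [3.12, -0.28, -0.54], [-2.64, 1.61, -0.17]]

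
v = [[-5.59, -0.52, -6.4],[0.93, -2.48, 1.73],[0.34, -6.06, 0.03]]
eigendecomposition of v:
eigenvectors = [[0.86+0.00j, 0.86-0.00j, -0.86+0.00j], [-0.24-0.04j, (-0.24+0.04j), (0.1+0j)], [(-0.31-0.32j), -0.31+0.32j, 0.50+0.00j]]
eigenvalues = [(-3.13+2.41j), (-3.13-2.41j), (-1.78+0j)]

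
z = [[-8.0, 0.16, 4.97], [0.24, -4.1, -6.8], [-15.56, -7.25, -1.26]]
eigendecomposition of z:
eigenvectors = [[-0.30+0.00j, 0.41+0.29j, (0.41-0.29j)],[(0.78+0j), (-0.62+0j), (-0.62-0j)],[(-0.54+0j), -0.24+0.55j, -0.24-0.55j]]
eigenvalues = [(0.53+0j), (-6.95+5.93j), (-6.95-5.93j)]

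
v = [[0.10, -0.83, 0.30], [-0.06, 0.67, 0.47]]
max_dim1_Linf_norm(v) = 0.83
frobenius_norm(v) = 1.21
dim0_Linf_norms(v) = [0.1, 0.83, 0.47]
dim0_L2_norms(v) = [0.12, 1.07, 0.56]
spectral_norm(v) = 1.08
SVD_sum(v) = [[0.09, -0.80, -0.06], [-0.08, 0.70, 0.05]] + [[0.01, -0.03, 0.36],[0.02, -0.03, 0.42]]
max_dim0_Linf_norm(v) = 0.83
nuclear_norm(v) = 1.63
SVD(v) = [[-0.75, 0.66], [0.66, 0.75]] @ diag([1.0752634537791808, 0.553270733878874]) @ [[-0.11, 0.99, 0.08], [0.04, -0.07, 1.00]]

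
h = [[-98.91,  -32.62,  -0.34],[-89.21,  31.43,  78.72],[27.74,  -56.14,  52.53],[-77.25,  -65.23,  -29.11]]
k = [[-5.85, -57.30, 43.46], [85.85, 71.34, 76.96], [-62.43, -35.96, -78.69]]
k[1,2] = 76.96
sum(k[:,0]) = 17.57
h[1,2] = 78.72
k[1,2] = 76.96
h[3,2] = -29.11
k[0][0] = -5.85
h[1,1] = 31.43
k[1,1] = 71.34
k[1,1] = 71.34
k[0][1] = -57.3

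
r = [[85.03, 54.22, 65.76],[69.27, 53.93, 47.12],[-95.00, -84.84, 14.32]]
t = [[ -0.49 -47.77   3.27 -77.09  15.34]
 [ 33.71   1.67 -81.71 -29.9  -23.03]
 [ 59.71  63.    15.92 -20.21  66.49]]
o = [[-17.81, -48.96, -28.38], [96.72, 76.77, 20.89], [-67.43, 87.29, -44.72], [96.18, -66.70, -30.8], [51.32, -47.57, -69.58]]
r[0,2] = 65.76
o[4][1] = -47.57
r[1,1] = 53.93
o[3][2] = -30.8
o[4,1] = -47.57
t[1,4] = -23.03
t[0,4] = 15.34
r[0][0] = 85.03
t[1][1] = 1.67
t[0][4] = 15.34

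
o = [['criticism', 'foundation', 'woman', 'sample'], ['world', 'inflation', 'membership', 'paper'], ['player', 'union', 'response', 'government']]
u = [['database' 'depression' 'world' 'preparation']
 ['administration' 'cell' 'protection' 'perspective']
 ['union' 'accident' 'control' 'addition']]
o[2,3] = 'government'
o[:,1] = ['foundation', 'inflation', 'union']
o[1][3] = 'paper'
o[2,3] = 'government'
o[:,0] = ['criticism', 'world', 'player']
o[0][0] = 'criticism'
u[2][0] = 'union'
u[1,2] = 'protection'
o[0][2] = 'woman'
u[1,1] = 'cell'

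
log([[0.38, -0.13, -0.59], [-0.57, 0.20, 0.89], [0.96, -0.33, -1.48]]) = [[-7.14+2.47j, (0.56-0.59j), (3.16-0.09j)], [2.42-2.83j, -6.58+0.65j, (-4.88-0.37j)], [(-5.13+0.19j), 1.82+0.17j, (3.04+3.17j)]]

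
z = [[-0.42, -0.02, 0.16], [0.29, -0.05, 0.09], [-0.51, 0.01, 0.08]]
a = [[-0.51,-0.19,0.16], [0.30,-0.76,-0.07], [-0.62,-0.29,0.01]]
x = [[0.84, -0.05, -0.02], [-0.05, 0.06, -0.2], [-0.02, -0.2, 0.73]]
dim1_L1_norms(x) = [0.91, 0.31, 0.95]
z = a @ x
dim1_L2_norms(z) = [0.45, 0.31, 0.52]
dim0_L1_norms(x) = [0.91, 0.31, 0.95]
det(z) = -0.00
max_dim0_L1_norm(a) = 1.43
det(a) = -0.08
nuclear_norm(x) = 1.63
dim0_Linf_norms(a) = [0.62, 0.76, 0.16]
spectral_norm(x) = 0.84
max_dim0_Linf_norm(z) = 0.51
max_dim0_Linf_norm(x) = 0.84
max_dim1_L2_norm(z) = 0.52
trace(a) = -1.26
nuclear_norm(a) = 1.82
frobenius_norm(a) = 1.21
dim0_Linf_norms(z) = [0.51, 0.05, 0.16]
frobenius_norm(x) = 1.15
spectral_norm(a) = 0.88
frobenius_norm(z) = 0.75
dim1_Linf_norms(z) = [0.42, 0.29, 0.51]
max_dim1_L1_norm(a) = 1.13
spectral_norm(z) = 0.73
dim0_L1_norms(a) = [1.43, 1.24, 0.24]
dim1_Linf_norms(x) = [0.84, 0.2, 0.73]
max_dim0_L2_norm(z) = 0.72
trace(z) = -0.39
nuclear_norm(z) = 0.90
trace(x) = 1.63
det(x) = 0.00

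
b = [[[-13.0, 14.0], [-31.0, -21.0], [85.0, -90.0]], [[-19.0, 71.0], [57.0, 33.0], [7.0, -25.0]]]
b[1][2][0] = 7.0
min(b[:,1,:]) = -31.0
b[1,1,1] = 33.0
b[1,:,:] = [[-19.0, 71.0], [57.0, 33.0], [7.0, -25.0]]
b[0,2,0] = 85.0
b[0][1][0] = -31.0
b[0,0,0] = -13.0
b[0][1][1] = -21.0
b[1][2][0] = 7.0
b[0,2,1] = -90.0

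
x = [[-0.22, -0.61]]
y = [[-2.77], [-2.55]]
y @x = [[0.61, 1.69], [0.56, 1.56]]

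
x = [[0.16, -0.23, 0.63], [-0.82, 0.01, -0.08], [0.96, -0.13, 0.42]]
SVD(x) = [[-0.31, -0.89, -0.34], [0.56, -0.46, 0.69], [-0.77, 0.02, 0.64]] @ diag([1.3789407722933222, 0.6063987317944179, 0.0017101418702955514]) @ [[-0.90, 0.13, -0.41], [0.43, 0.32, -0.84], [-0.02, 0.94, 0.35]]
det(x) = -0.00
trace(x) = 0.59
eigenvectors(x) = [[-0.54, 0.57, -0.02], [0.42, 0.69, 0.94], [-0.73, -0.44, 0.35]]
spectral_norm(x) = 1.38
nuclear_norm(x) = 1.99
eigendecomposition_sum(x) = [[0.51, -0.14, 0.42], [-0.40, 0.11, -0.33], [0.69, -0.2, 0.58]] + [[-0.35, -0.09, 0.21], [-0.42, -0.10, 0.25], [0.27, 0.07, -0.16]] + [[0.00, -0.0, -0.0], [-0.0, 0.00, 0.00], [-0.0, 0.00, 0.00]]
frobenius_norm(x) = 1.51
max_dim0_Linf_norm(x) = 0.96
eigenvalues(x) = [1.2, -0.61, 0.0]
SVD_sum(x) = [[0.39, -0.06, 0.18],[-0.70, 0.1, -0.32],[0.95, -0.14, 0.43]] + [[-0.23, -0.17, 0.45], [-0.12, -0.09, 0.24], [0.01, 0.0, -0.01]] + [[0.00, -0.00, -0.0], [-0.0, 0.00, 0.00], [-0.00, 0.0, 0.00]]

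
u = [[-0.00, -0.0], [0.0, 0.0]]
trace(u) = 0.00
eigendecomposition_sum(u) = [[-0.0, -0.0],[-0.00, -0.00]] + [[0.0, 0.00], [0.0, 0.0]]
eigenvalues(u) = [-0.0, 0.0]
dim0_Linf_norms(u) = [0.0, 0.0]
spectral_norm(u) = 0.00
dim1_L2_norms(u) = [0.0, 0.0]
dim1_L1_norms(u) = [0.0, 0.0]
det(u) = 0.00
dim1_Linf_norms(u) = [0.0, 0.0]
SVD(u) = [[1.00, 0.0], [0.0, 1.0]] @ diag([-0.0, 0.0]) @ [[1.00, 0.0], [0.00, 1.0]]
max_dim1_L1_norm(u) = 0.0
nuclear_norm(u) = 0.00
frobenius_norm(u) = 0.00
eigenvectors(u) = [[1.0, 0.00], [0.00, 1.00]]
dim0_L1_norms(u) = [0.0, 0.0]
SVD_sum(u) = [[-0.00,-0.0], [-0.0,-0.00]] + [[0.0, 0.00], [0.0, 0.00]]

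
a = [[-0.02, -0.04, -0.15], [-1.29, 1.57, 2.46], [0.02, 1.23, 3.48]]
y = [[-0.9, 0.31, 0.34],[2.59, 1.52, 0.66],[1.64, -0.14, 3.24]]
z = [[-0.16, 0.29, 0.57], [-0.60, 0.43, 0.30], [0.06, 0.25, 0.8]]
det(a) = 0.01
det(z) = 0.00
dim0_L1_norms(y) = [5.13, 1.97, 4.24]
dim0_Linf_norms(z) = [0.6, 0.43, 0.8]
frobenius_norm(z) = 1.33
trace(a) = 5.03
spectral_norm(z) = 1.19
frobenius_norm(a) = 4.88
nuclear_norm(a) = 5.89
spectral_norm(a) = 4.75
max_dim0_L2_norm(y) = 3.32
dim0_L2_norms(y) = [3.19, 1.56, 3.32]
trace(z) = 1.07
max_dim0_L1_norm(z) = 1.67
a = y @ z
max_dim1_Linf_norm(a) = 3.48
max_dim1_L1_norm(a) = 5.32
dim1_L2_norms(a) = [0.16, 3.19, 3.69]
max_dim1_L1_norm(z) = 1.33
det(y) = -7.75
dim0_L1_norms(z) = [0.82, 0.97, 1.67]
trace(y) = 3.86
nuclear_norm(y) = 7.31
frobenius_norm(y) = 4.87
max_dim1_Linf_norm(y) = 3.24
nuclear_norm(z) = 1.79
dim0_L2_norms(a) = [1.29, 1.99, 4.26]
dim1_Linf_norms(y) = [0.9, 2.59, 3.24]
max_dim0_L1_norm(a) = 6.09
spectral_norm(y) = 4.23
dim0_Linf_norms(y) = [2.59, 1.52, 3.24]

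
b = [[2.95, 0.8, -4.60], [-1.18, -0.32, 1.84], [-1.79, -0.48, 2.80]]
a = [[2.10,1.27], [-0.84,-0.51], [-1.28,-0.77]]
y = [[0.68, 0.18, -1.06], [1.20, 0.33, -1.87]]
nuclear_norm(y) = 2.59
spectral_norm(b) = 6.83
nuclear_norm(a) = 3.04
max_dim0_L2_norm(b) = 5.69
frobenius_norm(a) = 3.04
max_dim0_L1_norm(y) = 2.93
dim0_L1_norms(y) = [1.88, 0.51, 2.93]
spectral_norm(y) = 2.58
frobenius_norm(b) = 6.83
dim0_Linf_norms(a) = [2.1, 1.27]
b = a @ y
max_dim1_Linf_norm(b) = 4.6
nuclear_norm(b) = 6.84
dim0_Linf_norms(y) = [1.2, 0.33, 1.87]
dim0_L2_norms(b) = [3.65, 0.99, 5.69]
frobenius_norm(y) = 2.58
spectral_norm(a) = 3.04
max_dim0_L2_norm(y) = 2.15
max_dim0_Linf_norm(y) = 1.87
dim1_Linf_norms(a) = [2.1, 0.84, 1.28]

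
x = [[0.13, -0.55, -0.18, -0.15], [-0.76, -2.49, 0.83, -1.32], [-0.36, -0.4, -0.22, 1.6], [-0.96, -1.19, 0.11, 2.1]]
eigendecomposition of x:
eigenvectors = [[-0.18, -0.07, 0.75, -0.73],  [-0.95, -0.12, -0.15, 0.13],  [-0.01, 0.53, 0.6, -0.63],  [-0.26, 0.83, 0.23, -0.23]]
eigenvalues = [-2.98, 2.42, 0.05, 0.03]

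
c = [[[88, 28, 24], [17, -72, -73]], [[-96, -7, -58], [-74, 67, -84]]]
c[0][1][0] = 17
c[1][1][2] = -84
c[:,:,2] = [[24, -73], [-58, -84]]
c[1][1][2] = -84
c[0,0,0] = 88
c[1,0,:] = [-96, -7, -58]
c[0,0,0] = 88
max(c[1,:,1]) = 67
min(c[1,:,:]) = -96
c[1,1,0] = -74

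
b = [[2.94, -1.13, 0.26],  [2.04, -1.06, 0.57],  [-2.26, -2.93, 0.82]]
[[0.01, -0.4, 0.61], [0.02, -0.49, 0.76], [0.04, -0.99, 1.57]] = b@[[0.00,-0.01,0.01], [-0.01,0.24,-0.38], [0.01,-0.38,0.59]]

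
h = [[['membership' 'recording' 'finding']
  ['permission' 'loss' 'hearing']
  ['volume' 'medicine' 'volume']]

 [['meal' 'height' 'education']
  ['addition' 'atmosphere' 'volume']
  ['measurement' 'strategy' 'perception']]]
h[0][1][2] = 'hearing'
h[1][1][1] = 'atmosphere'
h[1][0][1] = 'height'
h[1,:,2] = ['education', 'volume', 'perception']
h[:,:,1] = [['recording', 'loss', 'medicine'], ['height', 'atmosphere', 'strategy']]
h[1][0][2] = 'education'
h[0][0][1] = 'recording'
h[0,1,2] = 'hearing'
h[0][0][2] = 'finding'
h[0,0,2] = 'finding'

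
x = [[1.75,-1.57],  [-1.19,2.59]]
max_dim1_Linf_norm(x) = 2.59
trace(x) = 4.34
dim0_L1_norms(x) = [2.94, 4.16]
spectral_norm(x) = 3.62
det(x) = 2.66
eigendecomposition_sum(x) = [[0.48,0.41], [0.31,0.26]] + [[1.27, -1.98], [-1.50, 2.33]]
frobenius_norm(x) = 3.69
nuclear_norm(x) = 4.36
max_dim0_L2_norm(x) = 3.03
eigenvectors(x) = [[-0.84, 0.65], [-0.54, -0.76]]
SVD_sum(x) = [[1.28, -1.89], [-1.57, 2.33]] + [[0.47, 0.32],[0.38, 0.26]]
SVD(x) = [[-0.63, 0.78], [0.78, 0.63]] @ diag([3.620799924699754, 0.7358042574586393]) @ [[-0.56, 0.83], [0.83, 0.56]]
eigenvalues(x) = [0.74, 3.6]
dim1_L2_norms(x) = [2.35, 2.85]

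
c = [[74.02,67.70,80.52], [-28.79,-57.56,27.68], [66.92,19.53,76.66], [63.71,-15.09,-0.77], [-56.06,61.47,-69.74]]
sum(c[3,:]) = 47.85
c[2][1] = 19.53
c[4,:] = [-56.06, 61.47, -69.74]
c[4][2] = -69.74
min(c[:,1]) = -57.56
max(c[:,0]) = 74.02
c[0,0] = 74.02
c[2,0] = 66.92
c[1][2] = 27.68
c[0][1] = 67.7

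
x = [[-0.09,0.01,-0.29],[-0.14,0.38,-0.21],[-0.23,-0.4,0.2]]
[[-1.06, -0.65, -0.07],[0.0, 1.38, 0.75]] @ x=[[0.20, -0.23, 0.43], [-0.37, 0.22, -0.14]]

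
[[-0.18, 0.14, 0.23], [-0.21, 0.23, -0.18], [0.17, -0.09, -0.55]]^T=[[-0.18, -0.21, 0.17], [0.14, 0.23, -0.09], [0.23, -0.18, -0.55]]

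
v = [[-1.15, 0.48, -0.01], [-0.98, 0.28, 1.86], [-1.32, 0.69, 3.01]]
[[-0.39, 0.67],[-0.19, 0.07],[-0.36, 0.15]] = v @ [[0.18, -0.35], [-0.39, 0.55], [0.05, -0.23]]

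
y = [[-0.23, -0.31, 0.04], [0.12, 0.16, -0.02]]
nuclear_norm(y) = 0.44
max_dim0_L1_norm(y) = 0.47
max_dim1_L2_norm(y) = 0.39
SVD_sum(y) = [[-0.23, -0.31, 0.04], [0.12, 0.16, -0.02]] + [[0.0, -0.0, 0.00], [0.0, -0.00, 0.0]]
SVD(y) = [[-0.89, 0.46], [0.46, 0.89]] @ diag([0.43703403007915836, 0.0011209606457142159]) @ [[0.59,  0.8,  -0.1], [0.69,  -0.44,  0.57]]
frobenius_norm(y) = 0.44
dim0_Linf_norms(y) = [0.23, 0.31, 0.04]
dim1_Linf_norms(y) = [0.31, 0.16]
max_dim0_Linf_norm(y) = 0.31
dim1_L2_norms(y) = [0.39, 0.2]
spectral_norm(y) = 0.44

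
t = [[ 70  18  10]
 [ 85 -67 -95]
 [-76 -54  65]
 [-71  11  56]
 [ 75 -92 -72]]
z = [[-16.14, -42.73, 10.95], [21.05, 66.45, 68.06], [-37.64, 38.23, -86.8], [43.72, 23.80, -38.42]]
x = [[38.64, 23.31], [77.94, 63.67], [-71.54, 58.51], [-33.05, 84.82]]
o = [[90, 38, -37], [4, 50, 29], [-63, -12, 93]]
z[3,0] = 43.72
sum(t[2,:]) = -65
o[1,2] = 29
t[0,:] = [70, 18, 10]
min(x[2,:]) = -71.54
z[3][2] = -38.42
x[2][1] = 58.51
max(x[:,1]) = 84.82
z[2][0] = -37.64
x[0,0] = 38.64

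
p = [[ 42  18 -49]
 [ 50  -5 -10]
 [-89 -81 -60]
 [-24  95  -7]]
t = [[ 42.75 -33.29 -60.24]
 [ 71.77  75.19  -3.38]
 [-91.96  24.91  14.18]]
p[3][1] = 95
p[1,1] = -5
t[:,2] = [-60.24, -3.38, 14.18]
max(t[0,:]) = 42.75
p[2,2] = -60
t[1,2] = -3.38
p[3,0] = -24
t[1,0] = 71.77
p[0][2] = -49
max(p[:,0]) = 50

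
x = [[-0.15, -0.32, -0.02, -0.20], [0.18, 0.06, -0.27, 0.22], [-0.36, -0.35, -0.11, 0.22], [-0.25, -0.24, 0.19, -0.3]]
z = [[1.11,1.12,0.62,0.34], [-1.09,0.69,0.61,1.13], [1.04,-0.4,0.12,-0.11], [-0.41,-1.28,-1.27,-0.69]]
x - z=[[-1.26,-1.44,-0.64,-0.54], [1.27,-0.63,-0.88,-0.91], [-1.40,0.05,-0.23,0.33], [0.16,1.04,1.46,0.39]]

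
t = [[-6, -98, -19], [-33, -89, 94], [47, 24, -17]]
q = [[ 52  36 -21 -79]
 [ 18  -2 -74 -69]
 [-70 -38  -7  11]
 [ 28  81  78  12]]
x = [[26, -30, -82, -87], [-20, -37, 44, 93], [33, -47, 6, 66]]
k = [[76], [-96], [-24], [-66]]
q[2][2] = -7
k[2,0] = -24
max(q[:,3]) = 12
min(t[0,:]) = -98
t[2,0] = 47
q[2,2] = -7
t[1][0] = -33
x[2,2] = 6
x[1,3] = 93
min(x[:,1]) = -47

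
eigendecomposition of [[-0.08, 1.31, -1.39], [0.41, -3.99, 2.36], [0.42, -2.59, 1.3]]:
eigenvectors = [[-0.11+0.00j,(-0.74+0j),-0.74-0.00j], [0.80+0.00j,-0.26+0.30j,-0.26-0.30j], [(0.59+0j),-0.32+0.44j,(-0.32-0.44j)]]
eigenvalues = [(-2.32+0j), (-0.23+0.3j), (-0.23-0.3j)]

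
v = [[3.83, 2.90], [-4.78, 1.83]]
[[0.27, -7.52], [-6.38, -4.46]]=v@[[0.91, -0.04], [-1.11, -2.54]]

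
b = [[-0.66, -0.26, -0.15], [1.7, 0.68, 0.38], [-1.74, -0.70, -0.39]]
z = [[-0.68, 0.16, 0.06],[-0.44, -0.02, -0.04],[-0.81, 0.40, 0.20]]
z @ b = [[0.62, 0.24, 0.14],[0.33, 0.13, 0.07],[0.87, 0.34, 0.20]]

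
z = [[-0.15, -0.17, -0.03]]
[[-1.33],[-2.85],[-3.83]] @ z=[[0.2, 0.23, 0.04], [0.43, 0.48, 0.09], [0.57, 0.65, 0.11]]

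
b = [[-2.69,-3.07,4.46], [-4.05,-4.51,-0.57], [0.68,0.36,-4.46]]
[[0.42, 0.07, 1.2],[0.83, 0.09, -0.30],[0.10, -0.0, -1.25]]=b@[[0.09, 0.01, 0.09], [-0.26, -0.03, -0.05], [-0.03, 0.00, 0.29]]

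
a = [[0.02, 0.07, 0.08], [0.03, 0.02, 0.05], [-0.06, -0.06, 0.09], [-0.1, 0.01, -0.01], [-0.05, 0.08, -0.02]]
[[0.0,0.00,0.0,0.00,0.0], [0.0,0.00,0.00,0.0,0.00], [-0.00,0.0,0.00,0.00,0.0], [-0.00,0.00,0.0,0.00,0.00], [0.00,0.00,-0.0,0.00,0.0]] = a@[[0.01, 0.0, -0.02, -0.0, -0.01], [0.01, 0.01, -0.01, 0.01, -0.0], [0.00, 0.01, 0.02, 0.01, 0.01]]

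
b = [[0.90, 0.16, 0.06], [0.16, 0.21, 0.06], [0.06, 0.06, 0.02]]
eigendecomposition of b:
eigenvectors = [[0.97,0.23,-0.02], [0.22,-0.94,-0.27], [0.08,-0.25,0.96]]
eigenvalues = [0.94, 0.19, 0.0]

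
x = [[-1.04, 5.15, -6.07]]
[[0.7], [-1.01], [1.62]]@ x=[[-0.73, 3.6, -4.25], [1.05, -5.20, 6.13], [-1.68, 8.34, -9.83]]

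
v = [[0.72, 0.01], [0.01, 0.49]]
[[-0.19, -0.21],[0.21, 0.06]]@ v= [[-0.14, -0.10], [0.15, 0.03]]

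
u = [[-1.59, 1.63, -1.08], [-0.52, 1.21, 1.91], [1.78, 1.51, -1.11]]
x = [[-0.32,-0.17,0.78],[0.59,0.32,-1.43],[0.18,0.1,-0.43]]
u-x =[[-1.27, 1.80, -1.86], [-1.11, 0.89, 3.34], [1.60, 1.41, -0.68]]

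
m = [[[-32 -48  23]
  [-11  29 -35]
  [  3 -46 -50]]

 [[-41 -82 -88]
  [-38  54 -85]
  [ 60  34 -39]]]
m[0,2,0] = 3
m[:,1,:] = [[-11, 29, -35], [-38, 54, -85]]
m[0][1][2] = -35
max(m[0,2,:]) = 3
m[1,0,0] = -41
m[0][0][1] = -48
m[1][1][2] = -85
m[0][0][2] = 23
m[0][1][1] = 29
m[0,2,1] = -46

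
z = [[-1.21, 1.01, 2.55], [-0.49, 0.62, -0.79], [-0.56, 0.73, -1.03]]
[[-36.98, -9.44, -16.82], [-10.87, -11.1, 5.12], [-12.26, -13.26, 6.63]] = z @ [[6.01, 4.38, -8.50], [-18.36, -10.97, -7.98], [-4.38, 2.72, -7.47]]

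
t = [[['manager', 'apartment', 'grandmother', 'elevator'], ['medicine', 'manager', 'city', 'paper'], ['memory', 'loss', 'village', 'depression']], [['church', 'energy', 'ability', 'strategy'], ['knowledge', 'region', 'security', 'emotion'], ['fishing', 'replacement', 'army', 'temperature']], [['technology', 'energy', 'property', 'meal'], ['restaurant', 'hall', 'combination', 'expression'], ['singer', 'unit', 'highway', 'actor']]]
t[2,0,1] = 'energy'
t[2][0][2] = 'property'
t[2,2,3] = 'actor'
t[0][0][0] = 'manager'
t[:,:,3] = [['elevator', 'paper', 'depression'], ['strategy', 'emotion', 'temperature'], ['meal', 'expression', 'actor']]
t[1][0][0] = 'church'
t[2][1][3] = 'expression'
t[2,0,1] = 'energy'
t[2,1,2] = 'combination'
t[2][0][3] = 'meal'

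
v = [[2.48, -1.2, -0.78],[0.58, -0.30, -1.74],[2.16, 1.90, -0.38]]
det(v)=11.362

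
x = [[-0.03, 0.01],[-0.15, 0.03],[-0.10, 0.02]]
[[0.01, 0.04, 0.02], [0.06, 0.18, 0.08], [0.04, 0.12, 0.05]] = x @ [[-0.46,  -1.13,  -0.55], [-0.22,  0.21,  -0.07]]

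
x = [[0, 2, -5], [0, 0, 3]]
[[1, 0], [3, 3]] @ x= [[0, 2, -5], [0, 6, -6]]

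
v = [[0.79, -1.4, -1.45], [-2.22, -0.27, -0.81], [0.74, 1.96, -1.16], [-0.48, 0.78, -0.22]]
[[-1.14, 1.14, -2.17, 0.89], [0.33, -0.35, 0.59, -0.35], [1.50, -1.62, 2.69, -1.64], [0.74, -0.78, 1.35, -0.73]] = v@[[-0.21, 0.21, -0.4, 0.17], [0.79, -0.83, 1.45, -0.77], [-0.09, 0.13, -0.12, 0.22]]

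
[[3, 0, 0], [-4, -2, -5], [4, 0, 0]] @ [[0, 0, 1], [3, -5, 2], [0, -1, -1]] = [[0, 0, 3], [-6, 15, -3], [0, 0, 4]]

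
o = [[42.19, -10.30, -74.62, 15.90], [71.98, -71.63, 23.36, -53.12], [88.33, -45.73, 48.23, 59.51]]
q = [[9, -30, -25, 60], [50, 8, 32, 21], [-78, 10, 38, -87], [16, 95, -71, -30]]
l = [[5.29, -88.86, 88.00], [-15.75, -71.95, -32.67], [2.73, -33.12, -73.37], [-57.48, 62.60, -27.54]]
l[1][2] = -32.67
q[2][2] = 38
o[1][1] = -71.63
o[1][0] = 71.98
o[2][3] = 59.51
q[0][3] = 60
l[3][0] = -57.48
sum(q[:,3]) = -36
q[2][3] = -87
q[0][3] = 60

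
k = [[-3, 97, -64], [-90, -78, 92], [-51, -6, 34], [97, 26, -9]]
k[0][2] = -64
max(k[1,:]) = 92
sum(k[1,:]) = -76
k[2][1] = -6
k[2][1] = -6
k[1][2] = 92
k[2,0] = -51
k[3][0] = 97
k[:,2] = [-64, 92, 34, -9]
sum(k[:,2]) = 53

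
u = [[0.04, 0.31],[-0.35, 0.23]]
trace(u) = 0.27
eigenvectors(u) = [[-0.20+0.66j, -0.20-0.66j],[(-0.73+0j), -0.73-0.00j]]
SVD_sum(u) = [[-0.14, 0.16],[-0.26, 0.31]] + [[0.18, 0.15], [-0.09, -0.08]]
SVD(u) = [[0.47, 0.88], [0.88, -0.47]] @ diag([0.4536283689148794, 0.25946349052540335]) @ [[-0.64, 0.77], [0.77, 0.64]]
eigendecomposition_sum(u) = [[0.02+0.18j, 0.15-0.07j],[-0.18+0.07j, 0.12+0.14j]] + [[(0.02-0.18j),(0.15+0.07j)], [(-0.18-0.07j),(0.12-0.14j)]]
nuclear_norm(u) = 0.71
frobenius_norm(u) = 0.52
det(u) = 0.12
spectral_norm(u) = 0.45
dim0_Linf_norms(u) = [0.35, 0.31]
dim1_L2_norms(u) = [0.31, 0.42]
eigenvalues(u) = [(0.14+0.32j), (0.14-0.32j)]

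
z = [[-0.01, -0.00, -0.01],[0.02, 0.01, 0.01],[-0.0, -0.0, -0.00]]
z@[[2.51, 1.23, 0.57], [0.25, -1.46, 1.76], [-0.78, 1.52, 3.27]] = [[-0.02, -0.03, -0.04],[0.04, 0.03, 0.06],[0.0, 0.00, 0.0]]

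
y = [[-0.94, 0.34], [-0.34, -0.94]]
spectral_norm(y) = 1.00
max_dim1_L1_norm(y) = 1.28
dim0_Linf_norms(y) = [0.94, 0.94]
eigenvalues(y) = [(-0.94+0.34j), (-0.94-0.34j)]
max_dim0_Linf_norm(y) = 0.94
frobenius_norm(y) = 1.41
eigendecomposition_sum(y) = [[(-0.47+0.17j), (0.17+0.47j)], [-0.17-0.47j, -0.47+0.17j]] + [[-0.47-0.17j, (0.17-0.47j)], [(-0.17+0.47j), -0.47-0.17j]]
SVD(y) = [[-0.94,-0.34], [-0.34,0.94]] @ diag([0.999599919967984, 0.9995999199679839]) @ [[1.00, 0.0], [-0.0, -1.00]]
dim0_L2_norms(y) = [1.0, 1.0]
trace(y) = -1.88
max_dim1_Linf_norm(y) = 0.94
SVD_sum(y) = [[-0.94, 0.0],[-0.34, 0.0]] + [[0.0, 0.34], [0.00, -0.94]]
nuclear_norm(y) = 2.00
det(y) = 1.00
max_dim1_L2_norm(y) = 1.0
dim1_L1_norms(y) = [1.28, 1.28]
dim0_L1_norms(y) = [1.28, 1.28]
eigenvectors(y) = [[0.00-0.71j, 0.71j], [0.71+0.00j, (0.71-0j)]]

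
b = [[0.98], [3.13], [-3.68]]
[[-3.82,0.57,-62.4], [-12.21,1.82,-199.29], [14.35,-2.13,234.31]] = b @ [[-3.9, 0.58, -63.67]]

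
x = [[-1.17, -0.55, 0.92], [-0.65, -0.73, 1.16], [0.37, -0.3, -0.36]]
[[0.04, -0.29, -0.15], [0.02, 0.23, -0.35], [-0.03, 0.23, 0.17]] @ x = [[0.09, 0.23, -0.25], [-0.30, -0.07, 0.41], [-0.05, -0.20, 0.18]]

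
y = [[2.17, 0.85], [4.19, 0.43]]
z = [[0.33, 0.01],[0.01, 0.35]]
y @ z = [[0.72, 0.32],  [1.39, 0.19]]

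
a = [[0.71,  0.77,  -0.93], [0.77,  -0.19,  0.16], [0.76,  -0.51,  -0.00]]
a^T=[[0.71, 0.77, 0.76], [0.77, -0.19, -0.51], [-0.93, 0.16, -0.0]]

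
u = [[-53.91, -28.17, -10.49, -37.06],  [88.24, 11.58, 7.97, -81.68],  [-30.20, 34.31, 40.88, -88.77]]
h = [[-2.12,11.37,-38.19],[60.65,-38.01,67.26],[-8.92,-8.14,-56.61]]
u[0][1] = -28.17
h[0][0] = -2.12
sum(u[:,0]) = 4.129999999999999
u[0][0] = -53.91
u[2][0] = -30.2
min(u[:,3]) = -88.77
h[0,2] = -38.19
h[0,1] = 11.37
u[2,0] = -30.2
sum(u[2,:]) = -43.77999999999999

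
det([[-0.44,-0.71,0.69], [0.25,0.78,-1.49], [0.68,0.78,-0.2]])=0.010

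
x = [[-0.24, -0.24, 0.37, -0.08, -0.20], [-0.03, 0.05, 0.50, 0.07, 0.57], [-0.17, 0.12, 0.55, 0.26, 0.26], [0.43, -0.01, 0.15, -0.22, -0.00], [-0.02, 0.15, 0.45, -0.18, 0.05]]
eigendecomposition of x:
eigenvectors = [[0.02+0.00j,(0.03-0.57j),0.03+0.57j,0.50+0.00j,(0.02+0j)],[-0.66+0.00j,(-0.21+0.21j),-0.21-0.21j,(-0.43+0j),(0.77+0j)],[(-0.61+0j),0.23+0.07j,(0.23-0.07j),0.25+0.00j,0.14+0.00j],[(-0.07+0j),-0.62+0.00j,-0.62-0.00j,0.59+0.00j,-0.21+0.00j],[-0.43+0.00j,(-0.14-0.36j),-0.14+0.36j,-0.39+0.00j,(-0.59+0j)]]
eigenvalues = [(0.9+0j), (-0.3+0.38j), (-0.3-0.38j), (0.22+0j), (-0.31+0j)]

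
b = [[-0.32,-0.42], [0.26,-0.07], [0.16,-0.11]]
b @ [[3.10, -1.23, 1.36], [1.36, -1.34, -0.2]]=[[-1.56,  0.96,  -0.35], [0.71,  -0.23,  0.37], [0.35,  -0.05,  0.24]]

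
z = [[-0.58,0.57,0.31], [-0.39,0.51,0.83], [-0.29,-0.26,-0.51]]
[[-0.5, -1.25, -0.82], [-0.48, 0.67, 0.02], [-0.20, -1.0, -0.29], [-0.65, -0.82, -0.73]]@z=[[1.02, -0.71, -0.77], [0.01, 0.06, 0.4], [0.59, -0.55, -0.74], [0.91, -0.60, -0.51]]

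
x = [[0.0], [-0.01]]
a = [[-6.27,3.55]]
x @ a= [[0.0, 0.00], [0.06, -0.04]]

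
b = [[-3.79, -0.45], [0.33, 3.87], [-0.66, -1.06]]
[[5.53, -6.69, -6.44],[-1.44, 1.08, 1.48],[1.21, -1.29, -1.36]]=b @[[-1.43, 1.75, 1.67], [-0.25, 0.13, 0.24]]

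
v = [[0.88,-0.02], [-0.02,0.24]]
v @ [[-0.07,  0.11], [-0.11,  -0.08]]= [[-0.06, 0.10], [-0.02, -0.02]]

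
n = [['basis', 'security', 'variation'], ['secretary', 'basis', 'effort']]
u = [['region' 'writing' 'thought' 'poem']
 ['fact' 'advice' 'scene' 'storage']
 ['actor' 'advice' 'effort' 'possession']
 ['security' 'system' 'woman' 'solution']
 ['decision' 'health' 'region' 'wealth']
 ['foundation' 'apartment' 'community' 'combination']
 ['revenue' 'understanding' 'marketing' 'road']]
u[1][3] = 'storage'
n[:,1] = ['security', 'basis']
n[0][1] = 'security'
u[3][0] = 'security'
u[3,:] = ['security', 'system', 'woman', 'solution']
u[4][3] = 'wealth'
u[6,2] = 'marketing'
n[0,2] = 'variation'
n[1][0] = 'secretary'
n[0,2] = 'variation'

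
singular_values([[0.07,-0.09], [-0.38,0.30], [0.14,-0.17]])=[0.54, 0.05]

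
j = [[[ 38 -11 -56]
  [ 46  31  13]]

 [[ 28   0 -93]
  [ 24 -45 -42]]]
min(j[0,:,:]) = -56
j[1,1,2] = -42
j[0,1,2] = 13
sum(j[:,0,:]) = -94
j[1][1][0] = 24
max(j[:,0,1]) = 0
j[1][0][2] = -93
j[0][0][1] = -11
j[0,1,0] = 46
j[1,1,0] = 24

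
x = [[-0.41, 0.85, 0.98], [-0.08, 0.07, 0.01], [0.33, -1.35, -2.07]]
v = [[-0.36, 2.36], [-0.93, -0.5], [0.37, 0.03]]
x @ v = [[-0.28, -1.36], [-0.03, -0.22], [0.37, 1.39]]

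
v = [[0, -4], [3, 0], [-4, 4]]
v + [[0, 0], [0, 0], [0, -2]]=[[0, -4], [3, 0], [-4, 2]]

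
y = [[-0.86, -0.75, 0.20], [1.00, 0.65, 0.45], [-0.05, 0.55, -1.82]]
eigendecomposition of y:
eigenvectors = [[0.61,-0.68,-0.25], [-0.76,0.69,-0.07], [-0.25,0.25,0.97]]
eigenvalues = [-0.0, -0.18, -1.85]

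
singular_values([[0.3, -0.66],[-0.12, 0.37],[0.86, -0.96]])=[1.51, 0.23]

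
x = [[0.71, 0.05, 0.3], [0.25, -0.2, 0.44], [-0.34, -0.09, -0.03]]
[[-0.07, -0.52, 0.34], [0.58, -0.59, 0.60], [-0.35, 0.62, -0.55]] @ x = [[-0.3, 0.07, -0.26], [0.06, 0.09, -0.1], [0.09, -0.09, 0.18]]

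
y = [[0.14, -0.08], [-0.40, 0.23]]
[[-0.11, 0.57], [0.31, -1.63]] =y @ [[-0.5, 2.66], [0.46, -2.45]]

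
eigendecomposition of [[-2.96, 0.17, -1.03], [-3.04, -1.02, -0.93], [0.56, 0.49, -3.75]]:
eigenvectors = [[(-0.01+0j), 0.47-0.09j, 0.47+0.09j], [(0.98+0j), 0.70+0.00j, (0.7-0j)], [0.18+0.00j, 0.18-0.50j, 0.18+0.50j]]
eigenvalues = [(-1.16+0j), (-3.29+1.04j), (-3.29-1.04j)]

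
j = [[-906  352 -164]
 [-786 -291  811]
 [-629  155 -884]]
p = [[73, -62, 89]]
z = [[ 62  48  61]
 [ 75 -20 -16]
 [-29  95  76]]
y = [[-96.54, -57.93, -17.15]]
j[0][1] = 352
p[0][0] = 73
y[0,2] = -17.15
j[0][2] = -164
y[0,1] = -57.93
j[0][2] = -164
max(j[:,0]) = -629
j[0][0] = -906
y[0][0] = -96.54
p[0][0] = 73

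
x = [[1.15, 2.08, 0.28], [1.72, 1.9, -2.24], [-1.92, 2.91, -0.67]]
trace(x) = 2.38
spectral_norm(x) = 4.34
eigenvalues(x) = [(3.19+0j), (-0.41+2.46j), (-0.41-2.46j)]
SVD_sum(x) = [[0.17, 1.72, -0.75], [0.25, 2.54, -1.11], [0.24, 2.51, -1.1]] + [[0.51, -0.12, -0.16], [1.71, -0.40, -0.52], [-2.08, 0.48, 0.64]] + [[0.47, 0.48, 1.19], [-0.24, -0.24, -0.6], [-0.08, -0.08, -0.21]]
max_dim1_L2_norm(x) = 3.55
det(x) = 19.80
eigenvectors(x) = [[(0.72+0j), 0.16-0.34j, (0.16+0.34j)], [(0.68+0j), (0.18+0.44j), (0.18-0.44j)], [0.16+0.00j, (0.79+0j), 0.79-0.00j]]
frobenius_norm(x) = 5.47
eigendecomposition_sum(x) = [[1.93+0.00j,(1.49+0j),-0.72+0.00j], [(1.84+0j),(1.42+0j),(-0.69+0j)], [(0.43+0j),(0.33+0j),-0.16+0.00j]] + [[(-0.39+0.43j), (0.3-0.54j), (0.5+0.37j)], [(-0.06-0.74j), (0.24+0.74j), -0.78+0.14j], [-1.17-0.36j, (1.29+0.08j), -0.26+1.28j]] + [[(-0.39-0.43j),(0.3+0.54j),0.50-0.37j], [-0.06+0.74j,0.24-0.74j,(-0.78-0.14j)], [(-1.17+0.36j),1.29-0.08j,(-0.26-1.28j)]]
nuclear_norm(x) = 8.83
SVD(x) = [[0.43,-0.19,0.88], [0.64,-0.62,-0.45], [0.63,0.76,-0.15]] @ diag([4.344576617456233, 2.9389087333340087, 1.5505384458908642]) @ [[0.09, 0.91, -0.40],[-0.93, 0.22, 0.29],[0.35, 0.35, 0.87]]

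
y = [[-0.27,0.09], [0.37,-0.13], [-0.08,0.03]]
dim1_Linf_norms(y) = [0.27, 0.37, 0.08]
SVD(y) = [[-0.58, -0.75], [0.8, -0.43], [-0.17, 0.51]] @ diag([0.49201752607570753, 0.004330592839366432]) @ [[0.95, -0.33], [0.33, 0.95]]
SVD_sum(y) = [[-0.27, 0.09],  [0.37, -0.13],  [-0.08, 0.03]] + [[-0.0, -0.00], [-0.00, -0.00], [0.00, 0.0]]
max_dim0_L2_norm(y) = 0.46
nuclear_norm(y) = 0.50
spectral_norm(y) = 0.49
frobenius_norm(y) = 0.49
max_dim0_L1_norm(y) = 0.72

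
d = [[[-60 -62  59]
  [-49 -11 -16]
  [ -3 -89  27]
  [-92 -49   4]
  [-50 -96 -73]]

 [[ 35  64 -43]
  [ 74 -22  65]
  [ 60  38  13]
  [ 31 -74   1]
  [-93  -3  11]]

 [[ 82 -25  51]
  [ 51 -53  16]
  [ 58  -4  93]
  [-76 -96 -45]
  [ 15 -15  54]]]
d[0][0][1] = -62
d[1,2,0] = 60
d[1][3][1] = -74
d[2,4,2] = 54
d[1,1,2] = 65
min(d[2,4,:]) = -15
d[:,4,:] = [[-50, -96, -73], [-93, -3, 11], [15, -15, 54]]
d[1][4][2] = 11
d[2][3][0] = -76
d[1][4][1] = -3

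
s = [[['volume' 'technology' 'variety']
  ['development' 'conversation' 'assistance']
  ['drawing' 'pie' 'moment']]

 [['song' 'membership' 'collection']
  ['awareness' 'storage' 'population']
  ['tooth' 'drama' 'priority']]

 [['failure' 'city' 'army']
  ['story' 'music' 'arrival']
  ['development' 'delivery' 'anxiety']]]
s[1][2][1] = 'drama'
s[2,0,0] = 'failure'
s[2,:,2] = ['army', 'arrival', 'anxiety']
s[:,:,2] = [['variety', 'assistance', 'moment'], ['collection', 'population', 'priority'], ['army', 'arrival', 'anxiety']]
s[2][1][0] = 'story'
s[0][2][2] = 'moment'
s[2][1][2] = 'arrival'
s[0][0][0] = 'volume'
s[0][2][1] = 'pie'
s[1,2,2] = 'priority'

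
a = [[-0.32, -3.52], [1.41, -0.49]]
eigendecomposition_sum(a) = [[(-0.16+1.12j), (-1.76-0.32j)], [(0.7+0.13j), -0.24+1.11j]] + [[(-0.16-1.12j), (-1.76+0.32j)], [(0.7-0.13j), (-0.24-1.11j)]]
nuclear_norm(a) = 5.00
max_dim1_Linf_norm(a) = 3.52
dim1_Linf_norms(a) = [3.52, 1.41]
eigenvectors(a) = [[-0.84+0.00j, -0.84-0.00j], [(-0.02+0.53j), (-0.02-0.53j)]]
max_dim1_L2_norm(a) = 3.53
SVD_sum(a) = [[-0.15,  -3.53], [-0.02,  -0.43]] + [[-0.17,0.01], [1.43,-0.06]]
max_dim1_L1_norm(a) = 3.84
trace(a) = -0.81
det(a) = 5.12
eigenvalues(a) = [(-0.4+2.23j), (-0.4-2.23j)]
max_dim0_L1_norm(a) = 4.01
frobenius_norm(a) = 3.84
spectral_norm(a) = 3.56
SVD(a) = [[0.99, 0.12],[0.12, -0.99]] @ diag([3.5564678706394406, 1.4396306071730214]) @ [[-0.04, -1.0], [-1.00, 0.04]]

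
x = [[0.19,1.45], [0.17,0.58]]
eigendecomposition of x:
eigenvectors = [[-0.97, -0.89], [0.23, -0.45]]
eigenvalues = [-0.15, 0.92]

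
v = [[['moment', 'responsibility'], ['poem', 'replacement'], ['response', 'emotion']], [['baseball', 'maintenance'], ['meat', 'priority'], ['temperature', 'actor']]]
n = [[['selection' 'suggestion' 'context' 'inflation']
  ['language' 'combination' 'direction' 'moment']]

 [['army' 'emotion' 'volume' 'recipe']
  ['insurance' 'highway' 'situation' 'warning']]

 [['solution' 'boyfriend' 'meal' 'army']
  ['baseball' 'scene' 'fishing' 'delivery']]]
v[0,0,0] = 'moment'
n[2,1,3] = 'delivery'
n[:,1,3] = ['moment', 'warning', 'delivery']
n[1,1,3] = 'warning'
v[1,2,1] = 'actor'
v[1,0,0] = 'baseball'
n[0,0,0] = 'selection'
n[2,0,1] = 'boyfriend'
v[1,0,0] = 'baseball'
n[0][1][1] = 'combination'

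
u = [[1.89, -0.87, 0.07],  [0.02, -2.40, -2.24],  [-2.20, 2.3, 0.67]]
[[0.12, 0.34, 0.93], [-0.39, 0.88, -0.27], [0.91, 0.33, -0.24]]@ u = [[-1.81,1.22,-0.13], [-0.13,-2.39,-2.18], [2.25,-2.14,-0.84]]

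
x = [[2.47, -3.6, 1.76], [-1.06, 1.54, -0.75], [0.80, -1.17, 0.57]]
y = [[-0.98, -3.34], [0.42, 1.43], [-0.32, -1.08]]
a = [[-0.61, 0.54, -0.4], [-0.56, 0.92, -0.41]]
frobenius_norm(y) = 3.95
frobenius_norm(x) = 5.34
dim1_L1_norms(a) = [1.55, 1.89]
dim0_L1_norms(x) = [4.33, 6.31, 3.08]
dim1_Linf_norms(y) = [3.34, 1.43, 1.08]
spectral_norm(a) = 1.45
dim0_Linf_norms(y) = [0.98, 3.34]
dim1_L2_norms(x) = [4.71, 2.01, 1.53]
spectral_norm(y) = 3.95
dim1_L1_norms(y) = [4.32, 1.85, 1.4]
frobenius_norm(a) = 1.47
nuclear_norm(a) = 1.66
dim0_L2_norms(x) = [2.8, 4.09, 2.0]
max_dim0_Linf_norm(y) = 3.34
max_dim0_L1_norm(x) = 6.31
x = y @ a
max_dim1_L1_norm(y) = 4.32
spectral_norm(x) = 5.34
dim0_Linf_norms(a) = [0.61, 0.92, 0.41]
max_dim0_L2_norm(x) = 4.09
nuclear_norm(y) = 3.95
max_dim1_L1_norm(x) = 7.83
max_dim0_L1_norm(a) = 1.46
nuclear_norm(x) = 5.35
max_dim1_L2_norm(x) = 4.71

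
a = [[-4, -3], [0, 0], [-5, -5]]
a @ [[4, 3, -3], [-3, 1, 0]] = [[-7, -15, 12], [0, 0, 0], [-5, -20, 15]]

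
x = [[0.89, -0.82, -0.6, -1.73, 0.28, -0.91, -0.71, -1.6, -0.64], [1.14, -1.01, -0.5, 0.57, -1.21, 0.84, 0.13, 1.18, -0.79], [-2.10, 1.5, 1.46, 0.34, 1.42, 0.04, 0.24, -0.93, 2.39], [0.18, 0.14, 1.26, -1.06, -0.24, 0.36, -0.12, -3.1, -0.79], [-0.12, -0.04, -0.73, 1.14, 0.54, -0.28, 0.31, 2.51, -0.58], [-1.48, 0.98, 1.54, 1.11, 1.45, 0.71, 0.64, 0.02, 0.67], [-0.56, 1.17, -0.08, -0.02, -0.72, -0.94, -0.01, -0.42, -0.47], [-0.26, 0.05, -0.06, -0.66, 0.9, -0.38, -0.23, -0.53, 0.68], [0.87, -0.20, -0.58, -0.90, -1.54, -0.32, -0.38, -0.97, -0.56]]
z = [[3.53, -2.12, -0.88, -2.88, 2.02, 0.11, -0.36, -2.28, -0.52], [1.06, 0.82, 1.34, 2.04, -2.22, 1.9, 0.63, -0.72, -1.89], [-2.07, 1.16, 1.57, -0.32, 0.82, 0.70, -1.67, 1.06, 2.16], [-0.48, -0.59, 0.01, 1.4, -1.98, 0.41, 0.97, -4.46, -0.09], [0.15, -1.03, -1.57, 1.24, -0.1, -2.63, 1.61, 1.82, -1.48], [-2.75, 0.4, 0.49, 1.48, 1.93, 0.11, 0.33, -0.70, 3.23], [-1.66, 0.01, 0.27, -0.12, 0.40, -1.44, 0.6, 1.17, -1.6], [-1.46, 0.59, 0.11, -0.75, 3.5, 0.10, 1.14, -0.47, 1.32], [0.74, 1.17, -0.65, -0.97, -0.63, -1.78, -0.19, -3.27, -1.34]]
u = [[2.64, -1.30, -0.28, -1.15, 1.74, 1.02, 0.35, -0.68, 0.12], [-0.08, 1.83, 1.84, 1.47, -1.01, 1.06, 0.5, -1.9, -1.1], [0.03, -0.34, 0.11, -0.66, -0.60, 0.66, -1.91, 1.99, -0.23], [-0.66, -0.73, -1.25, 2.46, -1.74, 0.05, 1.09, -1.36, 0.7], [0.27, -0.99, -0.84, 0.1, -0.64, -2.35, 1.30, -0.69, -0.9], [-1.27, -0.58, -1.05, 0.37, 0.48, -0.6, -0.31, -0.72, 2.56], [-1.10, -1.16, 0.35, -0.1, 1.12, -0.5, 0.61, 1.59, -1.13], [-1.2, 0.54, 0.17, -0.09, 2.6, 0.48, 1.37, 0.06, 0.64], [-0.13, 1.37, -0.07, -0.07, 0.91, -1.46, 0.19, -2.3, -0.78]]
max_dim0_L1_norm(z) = 15.95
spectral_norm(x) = 5.94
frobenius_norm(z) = 13.94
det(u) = -10.81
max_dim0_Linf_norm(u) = 2.64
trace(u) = 5.69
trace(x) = 0.43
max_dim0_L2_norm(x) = 4.7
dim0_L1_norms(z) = [13.9, 7.89, 6.89, 11.2, 13.6, 9.18, 7.5, 15.95, 13.63]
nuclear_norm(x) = 17.66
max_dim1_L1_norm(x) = 10.42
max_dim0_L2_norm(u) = 4.32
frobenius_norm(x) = 8.82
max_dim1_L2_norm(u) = 4.01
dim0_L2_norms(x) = [3.14, 2.52, 2.75, 2.89, 3.12, 1.84, 1.14, 4.7, 3.03]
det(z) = 2067.00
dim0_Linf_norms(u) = [2.64, 1.83, 1.84, 2.46, 2.6, 2.35, 1.91, 2.3, 2.56]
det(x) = -0.00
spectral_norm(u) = 5.53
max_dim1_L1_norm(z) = 14.7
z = x + u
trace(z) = 6.12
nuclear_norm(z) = 34.35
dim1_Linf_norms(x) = [1.73, 1.21, 2.39, 3.1, 2.51, 1.54, 1.17, 0.9, 1.54]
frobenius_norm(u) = 10.34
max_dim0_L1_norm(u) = 11.29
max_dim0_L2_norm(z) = 6.54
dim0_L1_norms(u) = [7.38, 8.84, 5.96, 6.47, 10.84, 8.18, 7.63, 11.29, 8.16]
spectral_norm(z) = 8.13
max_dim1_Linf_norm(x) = 3.1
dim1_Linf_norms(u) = [2.64, 1.9, 1.99, 2.46, 2.35, 2.56, 1.59, 2.6, 2.3]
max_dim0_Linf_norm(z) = 4.46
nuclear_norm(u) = 26.36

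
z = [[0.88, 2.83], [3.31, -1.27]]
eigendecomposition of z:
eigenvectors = [[0.79, -0.55], [0.61, 0.84]]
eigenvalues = [3.05, -3.44]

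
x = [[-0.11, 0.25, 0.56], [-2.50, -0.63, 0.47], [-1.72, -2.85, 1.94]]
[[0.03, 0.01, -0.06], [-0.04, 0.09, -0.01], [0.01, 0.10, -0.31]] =x @ [[0.02, -0.03, -0.03],  [0.02, -0.01, 0.04],  [0.05, 0.01, -0.13]]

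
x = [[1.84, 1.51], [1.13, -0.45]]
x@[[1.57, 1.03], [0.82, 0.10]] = [[4.13, 2.05], [1.41, 1.12]]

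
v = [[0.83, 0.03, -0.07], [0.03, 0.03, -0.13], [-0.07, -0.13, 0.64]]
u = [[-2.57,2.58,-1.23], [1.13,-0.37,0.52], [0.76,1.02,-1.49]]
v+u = [[-1.74, 2.61, -1.30], [1.16, -0.34, 0.39], [0.69, 0.89, -0.85]]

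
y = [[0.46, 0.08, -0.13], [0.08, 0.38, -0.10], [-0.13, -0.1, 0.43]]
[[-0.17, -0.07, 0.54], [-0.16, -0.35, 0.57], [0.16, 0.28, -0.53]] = y @ [[-0.26, 0.13, 0.77],[-0.32, -0.81, 1.14],[0.21, 0.50, -0.73]]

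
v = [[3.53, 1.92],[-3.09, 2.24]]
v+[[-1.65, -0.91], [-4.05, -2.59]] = [[1.88,1.01],  [-7.14,-0.35]]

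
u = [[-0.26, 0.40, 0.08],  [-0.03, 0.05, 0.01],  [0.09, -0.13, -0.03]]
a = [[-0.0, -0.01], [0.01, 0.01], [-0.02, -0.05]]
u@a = [[0.0, 0.0], [0.00, 0.00], [-0.00, -0.00]]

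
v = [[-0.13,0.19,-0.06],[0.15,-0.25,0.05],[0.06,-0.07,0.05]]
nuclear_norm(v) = 0.43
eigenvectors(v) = [[0.60, -0.83, -0.43],[-0.77, -0.44, -0.07],[-0.22, 0.35, 0.90]]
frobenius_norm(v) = 0.39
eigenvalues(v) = [-0.35, -0.0, 0.03]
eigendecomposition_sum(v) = [[-0.12, 0.19, -0.04], [0.15, -0.25, 0.05], [0.04, -0.07, 0.02]] + [[-0.00,-0.00,-0.0], [-0.0,-0.00,-0.00], [0.0,0.00,0.0]] + [[-0.01, -0.0, -0.02], [-0.00, -0.0, -0.0], [0.01, 0.0, 0.03]]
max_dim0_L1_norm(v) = 0.51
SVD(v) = [[-0.61,-0.26,0.75],[0.75,-0.49,0.44],[0.26,0.83,0.49]] @ diag([0.39204091770576716, 0.03734261053596444, 0.003073805911107407]) @ [[0.53, -0.82, 0.22], [0.27, 0.41, 0.87], [-0.81, -0.40, 0.43]]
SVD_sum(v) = [[-0.13, 0.19, -0.05], [0.16, -0.24, 0.07], [0.05, -0.08, 0.02]] + [[-0.0, -0.0, -0.01],[-0.0, -0.01, -0.02],[0.01, 0.01, 0.03]] + [[-0.0, -0.0, 0.0], [-0.0, -0.00, 0.00], [-0.00, -0.0, 0.0]]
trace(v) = -0.33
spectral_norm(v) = 0.39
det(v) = 0.00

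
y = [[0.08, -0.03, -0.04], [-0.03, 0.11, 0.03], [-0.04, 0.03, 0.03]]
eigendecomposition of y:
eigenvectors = [[-0.55, 0.71, 0.43],  [0.74, 0.66, -0.13],  [0.38, -0.25, 0.89]]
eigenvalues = [0.15, 0.07, 0.01]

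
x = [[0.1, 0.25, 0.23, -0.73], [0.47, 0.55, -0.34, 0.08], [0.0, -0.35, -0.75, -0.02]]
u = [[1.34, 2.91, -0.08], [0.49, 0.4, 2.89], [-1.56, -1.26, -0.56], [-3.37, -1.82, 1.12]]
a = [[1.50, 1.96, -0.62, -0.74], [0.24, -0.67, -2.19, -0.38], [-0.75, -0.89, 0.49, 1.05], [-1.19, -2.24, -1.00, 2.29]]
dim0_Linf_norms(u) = [3.37, 2.91, 2.89]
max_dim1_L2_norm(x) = 0.83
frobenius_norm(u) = 6.27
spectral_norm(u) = 5.20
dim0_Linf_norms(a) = [1.5, 2.24, 2.19, 2.29]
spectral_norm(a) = 4.47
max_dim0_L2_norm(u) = 3.98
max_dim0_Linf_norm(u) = 3.37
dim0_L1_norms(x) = [0.57, 1.15, 1.32, 0.83]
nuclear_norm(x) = 2.41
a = u @ x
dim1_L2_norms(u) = [3.2, 2.96, 2.08, 3.99]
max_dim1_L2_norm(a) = 3.56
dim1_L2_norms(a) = [2.65, 2.33, 1.64, 3.56]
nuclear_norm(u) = 9.88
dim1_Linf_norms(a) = [1.96, 2.19, 1.05, 2.29]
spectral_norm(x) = 0.96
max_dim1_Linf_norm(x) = 0.75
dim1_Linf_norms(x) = [0.73, 0.55, 0.75]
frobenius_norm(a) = 5.28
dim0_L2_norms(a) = [2.07, 3.18, 2.53, 2.65]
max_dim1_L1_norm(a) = 6.72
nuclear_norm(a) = 8.13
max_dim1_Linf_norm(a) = 2.29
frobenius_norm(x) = 1.41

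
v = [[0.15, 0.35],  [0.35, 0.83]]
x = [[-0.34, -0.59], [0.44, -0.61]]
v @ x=[[0.10, -0.3], [0.25, -0.71]]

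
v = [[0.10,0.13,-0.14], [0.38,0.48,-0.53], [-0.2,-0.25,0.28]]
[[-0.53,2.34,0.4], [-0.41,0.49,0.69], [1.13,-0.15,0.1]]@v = [[0.76, 0.95, -1.05], [0.01, 0.01, -0.01], [0.04, 0.05, -0.05]]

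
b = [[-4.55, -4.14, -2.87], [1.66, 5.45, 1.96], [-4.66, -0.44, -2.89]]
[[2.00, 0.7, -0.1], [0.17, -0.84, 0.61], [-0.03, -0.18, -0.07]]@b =[[-7.47, -4.42, -4.08], [-5.01, -5.55, -3.90], [0.16, -0.83, -0.06]]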